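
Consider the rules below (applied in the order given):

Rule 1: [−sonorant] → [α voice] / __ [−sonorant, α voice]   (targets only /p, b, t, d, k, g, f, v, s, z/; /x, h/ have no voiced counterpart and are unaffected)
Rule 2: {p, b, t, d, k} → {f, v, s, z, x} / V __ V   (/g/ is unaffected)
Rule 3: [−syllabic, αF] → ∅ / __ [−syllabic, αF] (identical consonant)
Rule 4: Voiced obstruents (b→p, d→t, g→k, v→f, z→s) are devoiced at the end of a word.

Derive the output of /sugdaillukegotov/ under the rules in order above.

Rule 1 (regressive voicing assimilation): no segment meets the environment; /sugdaillukegotov/ is unchanged.
Rule 2 (intervocalic spirantization): /k/ is a stop between vowels /u/ and /e/, so it spirantizes to the fricative [x]. /t/ is a stop between vowels /o/ and /o/, so it spirantizes to the fricative [s]. /sugdaillukegotov/ → sugdailluxegosov.
Rule 3 (degemination): /ll/ is a geminate; the first /l/ deletes. /sugdailluxegosov/ → sugdailuxegosov.
Rule 4 (final devoicing): /v/ is a voiced obstruent in word-final position, so it devoices to [f]. /sugdailuxegosov/ → sugdailuxegosof.

sugdailuxegosof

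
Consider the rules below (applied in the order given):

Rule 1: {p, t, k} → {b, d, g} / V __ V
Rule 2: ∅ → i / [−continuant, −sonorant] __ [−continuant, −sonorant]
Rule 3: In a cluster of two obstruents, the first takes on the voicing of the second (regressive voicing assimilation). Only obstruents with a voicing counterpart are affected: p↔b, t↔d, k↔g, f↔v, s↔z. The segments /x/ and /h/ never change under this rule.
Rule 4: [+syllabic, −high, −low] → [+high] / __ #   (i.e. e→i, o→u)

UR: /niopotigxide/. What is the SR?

niobodikxidi

Rule 1 (intervocalic voicing): /p/ is a voiceless stop between vowels /o/ and /o/, so it voices to [b]. /t/ is a voiceless stop between vowels /o/ and /i/, so it voices to [d]. /niopotigxide/ → niobodigxide.
Rule 2 (stop-cluster i-epenthesis): no segment meets the environment; /niobodigxide/ is unchanged.
Rule 3 (regressive voicing assimilation): /g/ precedes the voiceless obstruent /x/, so it devoices to [k] by assimilation. /niobodigxide/ → niobodikxide.
Rule 4 (final vowel raising): /e/ is a mid vowel in word-final position, so it raises to [i]. /niobodikxide/ → niobodikxidi.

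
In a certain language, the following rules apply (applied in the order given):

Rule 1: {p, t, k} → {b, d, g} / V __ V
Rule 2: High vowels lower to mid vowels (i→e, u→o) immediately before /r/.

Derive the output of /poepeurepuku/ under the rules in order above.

Rule 1 (intervocalic voicing): /p/ is a voiceless stop between vowels /e/ and /e/, so it voices to [b]. /p/ is a voiceless stop between vowels /e/ and /u/, so it voices to [b]. /k/ is a voiceless stop between vowels /u/ and /u/, so it voices to [g]. /poepeurepuku/ → poebeurebugu.
Rule 2 (pre-rhotic lowering): /u/ is a high vowel immediately before /r/, so it lowers to [o]. /poebeurebugu/ → poebeorebugu.

poebeorebugu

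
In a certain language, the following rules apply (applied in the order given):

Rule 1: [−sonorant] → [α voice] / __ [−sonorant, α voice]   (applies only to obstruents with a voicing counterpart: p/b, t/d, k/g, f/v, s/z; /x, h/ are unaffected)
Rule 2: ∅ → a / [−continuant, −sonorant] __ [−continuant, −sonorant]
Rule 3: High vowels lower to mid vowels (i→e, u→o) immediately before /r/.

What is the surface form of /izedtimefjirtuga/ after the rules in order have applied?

Rule 1 (regressive voicing assimilation): /d/ precedes the voiceless obstruent /t/, so it devoices to [t] by assimilation. /izedtimefjirtuga/ → izettimefjirtuga.
Rule 2 (stop-cluster a-epenthesis): /t/ and /t/ form a stop–stop cluster, so [a] is inserted between them. /izettimefjirtuga/ → izetatimefjirtuga.
Rule 3 (pre-rhotic lowering): /i/ is a high vowel immediately before /r/, so it lowers to [e]. /izetatimefjirtuga/ → izetatimefjertuga.

izetatimefjertuga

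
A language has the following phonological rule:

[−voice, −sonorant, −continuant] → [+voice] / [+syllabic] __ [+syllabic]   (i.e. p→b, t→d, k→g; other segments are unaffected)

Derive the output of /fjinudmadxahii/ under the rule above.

No segment of /fjinudmadxahii/ meets the structural description of the rule, so the form surfaces unchanged.

fjinudmadxahii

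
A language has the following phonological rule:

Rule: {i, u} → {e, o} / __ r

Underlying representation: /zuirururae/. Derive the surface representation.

/i/ is a high vowel immediately before /r/, so it lowers to [e].
/u/ is a high vowel immediately before /r/, so it lowers to [o].
/u/ is a high vowel immediately before /r/, so it lowers to [o].
The other instance of /u/ does not occur in the required environment and remains unchanged.
Surface form: [zuerororae].

zuerororae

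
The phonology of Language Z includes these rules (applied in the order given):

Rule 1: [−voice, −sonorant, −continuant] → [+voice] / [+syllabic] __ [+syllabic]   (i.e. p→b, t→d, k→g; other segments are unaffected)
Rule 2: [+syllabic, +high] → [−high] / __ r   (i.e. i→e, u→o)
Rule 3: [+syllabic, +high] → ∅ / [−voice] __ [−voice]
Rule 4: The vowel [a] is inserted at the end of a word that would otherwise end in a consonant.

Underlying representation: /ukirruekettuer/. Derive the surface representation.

Rule 1 (intervocalic voicing): /k/ is a voiceless stop between vowels /u/ and /i/, so it voices to [g]. /k/ is a voiceless stop between vowels /e/ and /e/, so it voices to [g]. /ukirruekettuer/ → ugirruegettuer.
Rule 2 (pre-rhotic lowering): /i/ is a high vowel immediately before /r/, so it lowers to [e]. /ugirruegettuer/ → ugerruegettuer.
Rule 3 (high vowel syncope): no segment meets the environment; /ugerruegettuer/ is unchanged.
Rule 4 (final a-epenthesis): the form ends in the consonant /r/, so [a] is inserted word-finally. /ugerruegettuer/ → ugerruegettuera.

ugerruegettuera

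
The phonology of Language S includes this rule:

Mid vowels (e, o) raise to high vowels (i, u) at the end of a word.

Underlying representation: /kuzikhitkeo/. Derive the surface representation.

kuzikhitkeu

/o/ is a mid vowel in word-final position, so it raises to [u].
The other instance of /e/ does not occur in the required environment and remains unchanged.
Surface form: [kuzikhitkeu].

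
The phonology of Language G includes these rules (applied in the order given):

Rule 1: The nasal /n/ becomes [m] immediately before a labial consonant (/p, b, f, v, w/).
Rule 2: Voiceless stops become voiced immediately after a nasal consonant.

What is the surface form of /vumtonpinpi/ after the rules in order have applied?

Rule 1 (nasal place assimilation): /n/ precedes the labial consonant /p/, so it assimilates in place to [m]. /n/ precedes the labial consonant /p/, so it assimilates in place to [m]. /vumtonpinpi/ → vumtompimpi.
Rule 2 (post-nasal voicing): /t/ is a voiceless stop immediately after the nasal /m/, so it voices to [d]. /p/ is a voiceless stop immediately after the nasal /m/, so it voices to [b]. /p/ is a voiceless stop immediately after the nasal /m/, so it voices to [b]. /vumtompimpi/ → vumdombimbi.

vumdombimbi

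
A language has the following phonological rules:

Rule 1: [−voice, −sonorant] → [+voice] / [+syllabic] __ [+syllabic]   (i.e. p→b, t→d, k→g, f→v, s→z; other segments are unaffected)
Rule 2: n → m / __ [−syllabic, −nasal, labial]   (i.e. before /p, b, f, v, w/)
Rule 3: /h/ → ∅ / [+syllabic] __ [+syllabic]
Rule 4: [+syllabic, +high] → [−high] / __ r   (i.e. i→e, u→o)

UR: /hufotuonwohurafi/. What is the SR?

Rule 1 (intervocalic voicing): /f/ is a voiceless obstruent between vowels /u/ and /o/, so it voices to [v]. /t/ is a voiceless obstruent between vowels /o/ and /u/, so it voices to [d]. /f/ is a voiceless obstruent between vowels /a/ and /i/, so it voices to [v]. /hufotuonwohurafi/ → huvoduonwohuravi.
Rule 2 (nasal place assimilation): /n/ precedes the labial consonant /w/, so it assimilates in place to [m]. /huvoduonwohuravi/ → huvoduomwohuravi.
Rule 3 (intervocalic h-deletion): /h/ occurs between vowels /o/ and /u/, so it deletes. /huvoduomwohuravi/ → huvoduomwouravi.
Rule 4 (pre-rhotic lowering): /u/ is a high vowel immediately before /r/, so it lowers to [o]. /huvoduomwouravi/ → huvoduomwooravi.

huvoduomwooravi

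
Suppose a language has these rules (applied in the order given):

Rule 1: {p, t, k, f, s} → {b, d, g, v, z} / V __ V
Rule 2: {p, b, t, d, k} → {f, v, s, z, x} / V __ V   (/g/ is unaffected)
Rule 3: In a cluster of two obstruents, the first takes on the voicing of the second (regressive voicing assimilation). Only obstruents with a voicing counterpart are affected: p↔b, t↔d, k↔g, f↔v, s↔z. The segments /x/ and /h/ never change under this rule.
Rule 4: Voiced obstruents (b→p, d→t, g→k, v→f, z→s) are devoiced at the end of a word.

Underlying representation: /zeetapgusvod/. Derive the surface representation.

zeezabguzvot

Rule 1 (intervocalic voicing): /t/ is a voiceless obstruent between vowels /e/ and /a/, so it voices to [d]. /zeetapgusvod/ → zeedapgusvod.
Rule 2 (intervocalic spirantization): /d/ is a stop between vowels /e/ and /a/, so it spirantizes to the fricative [z]. /zeedapgusvod/ → zeezapgusvod.
Rule 3 (regressive voicing assimilation): /p/ precedes the voiced obstruent /g/, so it voices to [b] by assimilation. /s/ precedes the voiced obstruent /v/, so it voices to [z] by assimilation. /zeezapgusvod/ → zeezabguzvod.
Rule 4 (final devoicing): /d/ is a voiced obstruent in word-final position, so it devoices to [t]. /zeezabguzvod/ → zeezabguzvot.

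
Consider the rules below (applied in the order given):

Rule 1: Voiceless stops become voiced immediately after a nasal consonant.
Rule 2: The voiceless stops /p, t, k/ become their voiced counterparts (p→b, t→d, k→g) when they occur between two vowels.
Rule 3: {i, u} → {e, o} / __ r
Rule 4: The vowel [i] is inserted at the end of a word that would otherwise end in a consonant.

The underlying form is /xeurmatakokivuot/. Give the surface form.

Rule 1 (post-nasal voicing): no segment meets the environment; /xeurmatakokivuot/ is unchanged.
Rule 2 (intervocalic voicing): /t/ is a voiceless stop between vowels /a/ and /a/, so it voices to [d]. /k/ is a voiceless stop between vowels /a/ and /o/, so it voices to [g]. /k/ is a voiceless stop between vowels /o/ and /i/, so it voices to [g]. /xeurmatakokivuot/ → xeurmadagogivuot.
Rule 3 (pre-rhotic lowering): /u/ is a high vowel immediately before /r/, so it lowers to [o]. /xeurmadagogivuot/ → xeormadagogivuot.
Rule 4 (final i-epenthesis): the form ends in the consonant /t/, so [i] is inserted word-finally. /xeormadagogivuot/ → xeormadagogivuoti.

xeormadagogivuoti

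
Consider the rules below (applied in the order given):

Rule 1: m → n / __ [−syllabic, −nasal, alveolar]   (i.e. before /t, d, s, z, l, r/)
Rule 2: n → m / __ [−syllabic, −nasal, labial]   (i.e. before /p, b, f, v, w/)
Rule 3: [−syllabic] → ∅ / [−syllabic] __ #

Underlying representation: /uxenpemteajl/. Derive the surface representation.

Rule 1 (nasal place assimilation): /m/ precedes the alveolar consonant /t/, so it assimilates in place to [n]. /uxenpemteajl/ → uxenpenteajl.
Rule 2 (nasal place assimilation): /n/ precedes the labial consonant /p/, so it assimilates in place to [m]. /uxenpenteajl/ → uxempenteajl.
Rule 3 (final cluster simplification): /l/ is the second consonant of a word-final cluster /jl/, so it deletes. /uxempenteajl/ → uxempenteaj.

uxempenteaj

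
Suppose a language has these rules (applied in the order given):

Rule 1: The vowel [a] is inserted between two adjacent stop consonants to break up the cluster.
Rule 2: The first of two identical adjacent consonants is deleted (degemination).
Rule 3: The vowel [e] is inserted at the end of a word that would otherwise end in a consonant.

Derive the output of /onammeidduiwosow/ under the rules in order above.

Rule 1 (stop-cluster a-epenthesis): /d/ and /d/ form a stop–stop cluster, so [a] is inserted between them. /onammeidduiwosow/ → onammeidaduiwosow.
Rule 2 (degemination): /mm/ is a geminate; the first /m/ deletes. /onammeidaduiwosow/ → onameidaduiwosow.
Rule 3 (final e-epenthesis): the form ends in the consonant /w/, so [e] is inserted word-finally. /onameidaduiwosow/ → onameidaduiwosowe.

onameidaduiwosowe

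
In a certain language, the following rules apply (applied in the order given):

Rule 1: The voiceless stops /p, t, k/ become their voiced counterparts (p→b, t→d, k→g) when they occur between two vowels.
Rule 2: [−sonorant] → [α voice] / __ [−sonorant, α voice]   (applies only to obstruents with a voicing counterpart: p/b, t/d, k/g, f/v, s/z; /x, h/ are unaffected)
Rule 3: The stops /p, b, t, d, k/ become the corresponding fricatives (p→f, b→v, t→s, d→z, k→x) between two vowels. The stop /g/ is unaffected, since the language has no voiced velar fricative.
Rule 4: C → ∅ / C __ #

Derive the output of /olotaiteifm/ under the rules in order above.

olozaizeif

Rule 1 (intervocalic voicing): /t/ is a voiceless stop between vowels /o/ and /a/, so it voices to [d]. /t/ is a voiceless stop between vowels /i/ and /e/, so it voices to [d]. /olotaiteifm/ → olodaideifm.
Rule 2 (regressive voicing assimilation): no segment meets the environment; /olodaideifm/ is unchanged.
Rule 3 (intervocalic spirantization): /d/ is a stop between vowels /o/ and /a/, so it spirantizes to the fricative [z]. /d/ is a stop between vowels /i/ and /e/, so it spirantizes to the fricative [z]. /olodaideifm/ → olozaizeifm.
Rule 4 (final cluster simplification): /m/ is the second consonant of a word-final cluster /fm/, so it deletes. /olozaizeifm/ → olozaizeif.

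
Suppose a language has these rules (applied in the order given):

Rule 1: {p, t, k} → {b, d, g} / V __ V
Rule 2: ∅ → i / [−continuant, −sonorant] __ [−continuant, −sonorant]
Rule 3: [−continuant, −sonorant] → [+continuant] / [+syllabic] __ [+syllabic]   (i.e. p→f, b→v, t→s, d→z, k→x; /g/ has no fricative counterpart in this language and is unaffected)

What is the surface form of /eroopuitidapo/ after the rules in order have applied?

eroovuizizavo

Rule 1 (intervocalic voicing): /p/ is a voiceless stop between vowels /o/ and /u/, so it voices to [b]. /t/ is a voiceless stop between vowels /i/ and /i/, so it voices to [d]. /p/ is a voiceless stop between vowels /a/ and /o/, so it voices to [b]. /eroopuitidapo/ → eroobuididabo.
Rule 2 (stop-cluster i-epenthesis): no segment meets the environment; /eroobuididabo/ is unchanged.
Rule 3 (intervocalic spirantization): /b/ is a stop between vowels /o/ and /u/, so it spirantizes to the fricative [v]. /d/ is a stop between vowels /i/ and /i/, so it spirantizes to the fricative [z]. /d/ is a stop between vowels /i/ and /a/, so it spirantizes to the fricative [z]. /b/ is a stop between vowels /a/ and /o/, so it spirantizes to the fricative [v]. /eroobuididabo/ → eroovuizizavo.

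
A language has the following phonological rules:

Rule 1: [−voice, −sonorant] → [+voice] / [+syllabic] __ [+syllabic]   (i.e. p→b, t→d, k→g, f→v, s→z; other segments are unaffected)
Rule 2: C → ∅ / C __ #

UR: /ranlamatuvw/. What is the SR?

ranlamaduv

Rule 1 (intervocalic voicing): /t/ is a voiceless obstruent between vowels /a/ and /u/, so it voices to [d]. /ranlamatuvw/ → ranlamaduvw.
Rule 2 (final cluster simplification): /w/ is the second consonant of a word-final cluster /vw/, so it deletes. /ranlamaduvw/ → ranlamaduv.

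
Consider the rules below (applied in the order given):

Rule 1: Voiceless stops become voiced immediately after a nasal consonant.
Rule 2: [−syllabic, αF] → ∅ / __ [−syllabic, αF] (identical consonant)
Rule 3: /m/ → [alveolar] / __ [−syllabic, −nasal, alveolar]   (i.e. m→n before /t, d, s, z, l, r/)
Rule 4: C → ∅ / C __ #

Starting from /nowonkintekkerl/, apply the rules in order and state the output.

nowongindeker

Rule 1 (post-nasal voicing): /k/ is a voiceless stop immediately after the nasal /n/, so it voices to [g]. /t/ is a voiceless stop immediately after the nasal /n/, so it voices to [d]. /nowonkintekkerl/ → nowongindekkerl.
Rule 2 (degemination): /kk/ is a geminate; the first /k/ deletes. /nowongindekkerl/ → nowongindekerl.
Rule 3 (nasal place assimilation): no segment meets the environment; /nowongindekerl/ is unchanged.
Rule 4 (final cluster simplification): /l/ is the second consonant of a word-final cluster /rl/, so it deletes. /nowongindekerl/ → nowongindeker.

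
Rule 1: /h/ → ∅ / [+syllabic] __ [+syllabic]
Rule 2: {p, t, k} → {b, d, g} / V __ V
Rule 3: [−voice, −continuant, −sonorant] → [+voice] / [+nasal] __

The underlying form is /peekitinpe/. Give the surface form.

peegidinbe

Rule 1 (intervocalic h-deletion): no segment meets the environment; /peekitinpe/ is unchanged.
Rule 2 (intervocalic voicing): /k/ is a voiceless stop between vowels /e/ and /i/, so it voices to [g]. /t/ is a voiceless stop between vowels /i/ and /i/, so it voices to [d]. /peekitinpe/ → peegidinpe.
Rule 3 (post-nasal voicing): /p/ is a voiceless stop immediately after the nasal /n/, so it voices to [b]. /peegidinpe/ → peegidinbe.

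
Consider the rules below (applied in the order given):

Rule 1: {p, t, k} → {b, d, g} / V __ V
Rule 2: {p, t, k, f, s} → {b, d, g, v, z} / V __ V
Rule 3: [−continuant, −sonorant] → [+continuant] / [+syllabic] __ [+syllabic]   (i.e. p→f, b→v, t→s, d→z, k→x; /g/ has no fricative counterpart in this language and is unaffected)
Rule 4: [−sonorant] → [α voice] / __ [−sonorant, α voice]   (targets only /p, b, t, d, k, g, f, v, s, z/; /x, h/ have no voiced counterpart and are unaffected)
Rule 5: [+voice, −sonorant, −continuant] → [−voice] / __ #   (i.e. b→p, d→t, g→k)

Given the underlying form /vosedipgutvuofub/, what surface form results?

Rule 1 (intervocalic voicing): no segment meets the environment; /vosedipgutvuofub/ is unchanged.
Rule 2 (intervocalic voicing): /s/ is a voiceless obstruent between vowels /o/ and /e/, so it voices to [z]. /f/ is a voiceless obstruent between vowels /o/ and /u/, so it voices to [v]. /vosedipgutvuofub/ → vozedipgutvuovub.
Rule 3 (intervocalic spirantization): /d/ is a stop between vowels /e/ and /i/, so it spirantizes to the fricative [z]. /vozedipgutvuovub/ → vozezipgutvuovub.
Rule 4 (regressive voicing assimilation): /p/ precedes the voiced obstruent /g/, so it voices to [b] by assimilation. /t/ precedes the voiced obstruent /v/, so it voices to [d] by assimilation. /vozezipgutvuovub/ → vozezibgudvuovub.
Rule 5 (final devoicing): /b/ is a voiced stop in word-final position, so it devoices to [p]. /vozezibgudvuovub/ → vozezibgudvuovup.

vozezibgudvuovup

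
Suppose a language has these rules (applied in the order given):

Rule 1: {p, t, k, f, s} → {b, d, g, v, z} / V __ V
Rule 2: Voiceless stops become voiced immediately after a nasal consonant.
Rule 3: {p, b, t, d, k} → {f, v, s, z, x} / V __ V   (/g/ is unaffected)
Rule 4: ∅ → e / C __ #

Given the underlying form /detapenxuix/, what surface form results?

Rule 1 (intervocalic voicing): /t/ is a voiceless obstruent between vowels /e/ and /a/, so it voices to [d]. /p/ is a voiceless obstruent between vowels /a/ and /e/, so it voices to [b]. /detapenxuix/ → dedabenxuix.
Rule 2 (post-nasal voicing): no segment meets the environment; /dedabenxuix/ is unchanged.
Rule 3 (intervocalic spirantization): /d/ is a stop between vowels /e/ and /a/, so it spirantizes to the fricative [z]. /b/ is a stop between vowels /a/ and /e/, so it spirantizes to the fricative [v]. /dedabenxuix/ → dezavenxuix.
Rule 4 (final e-epenthesis): the form ends in the consonant /x/, so [e] is inserted word-finally. /dezavenxuix/ → dezavenxuixe.

dezavenxuixe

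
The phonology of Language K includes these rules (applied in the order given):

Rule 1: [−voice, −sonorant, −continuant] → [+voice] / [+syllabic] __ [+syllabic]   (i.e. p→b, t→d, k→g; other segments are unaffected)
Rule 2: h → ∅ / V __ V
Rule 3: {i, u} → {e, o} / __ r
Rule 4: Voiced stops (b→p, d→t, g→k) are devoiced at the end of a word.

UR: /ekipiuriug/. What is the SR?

egibioriuk

Rule 1 (intervocalic voicing): /k/ is a voiceless stop between vowels /e/ and /i/, so it voices to [g]. /p/ is a voiceless stop between vowels /i/ and /i/, so it voices to [b]. /ekipiuriug/ → egibiuriug.
Rule 2 (intervocalic h-deletion): no segment meets the environment; /egibiuriug/ is unchanged.
Rule 3 (pre-rhotic lowering): /u/ is a high vowel immediately before /r/, so it lowers to [o]. /egibiuriug/ → egibioriug.
Rule 4 (final devoicing): /g/ is a voiced stop in word-final position, so it devoices to [k]. /egibioriug/ → egibioriuk.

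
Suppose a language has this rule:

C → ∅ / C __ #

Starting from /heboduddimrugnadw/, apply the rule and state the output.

/w/ is the second consonant of a word-final cluster /dw/, so it deletes.
The other instances of /h/, /b/, /d/, /m/, /r/, /g/, /n/ do not occur in the required environment and remain unchanged.
Surface form: [heboduddimrugnad].

heboduddimrugnad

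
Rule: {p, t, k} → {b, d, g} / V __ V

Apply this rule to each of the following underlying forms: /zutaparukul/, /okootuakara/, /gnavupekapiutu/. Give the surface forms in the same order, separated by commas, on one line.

/zutaparukul/: /t/ is a voiceless stop between vowels /u/ and /a/, so it voices to [d]. /p/ is a voiceless stop between vowels /a/ and /a/, so it voices to [b]. /k/ is a voiceless stop between vowels /u/ and /u/, so it voices to [g]. → [zudabarugul].
/okootuakara/: /k/ is a voiceless stop between vowels /o/ and /o/, so it voices to [g]. /t/ is a voiceless stop between vowels /o/ and /u/, so it voices to [d]. /k/ is a voiceless stop between vowels /a/ and /a/, so it voices to [g]. → [ogooduagara].
/gnavupekapiutu/: /p/ is a voiceless stop between vowels /u/ and /e/, so it voices to [b]. /k/ is a voiceless stop between vowels /e/ and /a/, so it voices to [g]. /p/ is a voiceless stop between vowels /a/ and /i/, so it voices to [b]. /t/ is a voiceless stop between vowels /u/ and /u/, so it voices to [d]. → [gnavubegabiudu].

zudabarugul, ogooduagara, gnavubegabiudu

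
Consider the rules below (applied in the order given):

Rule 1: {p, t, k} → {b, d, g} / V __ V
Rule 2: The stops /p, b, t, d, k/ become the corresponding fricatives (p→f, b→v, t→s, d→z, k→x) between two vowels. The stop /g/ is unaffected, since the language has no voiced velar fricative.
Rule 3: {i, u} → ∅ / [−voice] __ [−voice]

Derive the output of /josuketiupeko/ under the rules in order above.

josugeziuvego

Rule 1 (intervocalic voicing): /k/ is a voiceless stop between vowels /u/ and /e/, so it voices to [g]. /t/ is a voiceless stop between vowels /e/ and /i/, so it voices to [d]. /p/ is a voiceless stop between vowels /u/ and /e/, so it voices to [b]. /k/ is a voiceless stop between vowels /e/ and /o/, so it voices to [g]. /josuketiupeko/ → josugediubego.
Rule 2 (intervocalic spirantization): /d/ is a stop between vowels /e/ and /i/, so it spirantizes to the fricative [z]. /b/ is a stop between vowels /u/ and /e/, so it spirantizes to the fricative [v]. /josugediubego/ → josugeziuvego.
Rule 3 (high vowel syncope): no segment meets the environment; /josugeziuvego/ is unchanged.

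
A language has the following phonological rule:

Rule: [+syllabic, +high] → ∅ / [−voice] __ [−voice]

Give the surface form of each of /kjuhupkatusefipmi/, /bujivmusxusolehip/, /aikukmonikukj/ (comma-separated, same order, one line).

/kjuhupkatusefipmi/: /u/ is a high vowel flanked by voiceless consonants /h/ and /p/, so it deletes. /u/ is a high vowel flanked by voiceless consonants /t/ and /s/, so it deletes. /i/ is a high vowel flanked by voiceless consonants /f/ and /p/, so it deletes. → [kjuhpkatsefpmi].
/bujivmusxusolehip/: /u/ is a high vowel flanked by voiceless consonants /x/ and /s/, so it deletes. /i/ is a high vowel flanked by voiceless consonants /h/ and /p/, so it deletes. → [bujivmusxsolehp].
/aikukmonikukj/: /u/ is a high vowel flanked by voiceless consonants /k/ and /k/, so it deletes. /u/ is a high vowel flanked by voiceless consonants /k/ and /k/, so it deletes. → [aikkmonikkj].

kjuhpkatsefpmi, bujivmusxsolehp, aikkmonikkj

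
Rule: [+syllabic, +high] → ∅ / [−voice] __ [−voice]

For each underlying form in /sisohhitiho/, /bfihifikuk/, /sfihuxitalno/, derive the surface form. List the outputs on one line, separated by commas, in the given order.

ssohhtho, bfhfkk, sfhxtalno

/sisohhitiho/: /i/ is a high vowel flanked by voiceless consonants /s/ and /s/, so it deletes. /i/ is a high vowel flanked by voiceless consonants /h/ and /t/, so it deletes. /i/ is a high vowel flanked by voiceless consonants /t/ and /h/, so it deletes. → [ssohhtho].
/bfihifikuk/: /i/ is a high vowel flanked by voiceless consonants /f/ and /h/, so it deletes. /i/ is a high vowel flanked by voiceless consonants /h/ and /f/, so it deletes. /i/ is a high vowel flanked by voiceless consonants /f/ and /k/, so it deletes. /u/ is a high vowel flanked by voiceless consonants /k/ and /k/, so it deletes. → [bfhfkk].
/sfihuxitalno/: /i/ is a high vowel flanked by voiceless consonants /f/ and /h/, so it deletes. /u/ is a high vowel flanked by voiceless consonants /h/ and /x/, so it deletes. /i/ is a high vowel flanked by voiceless consonants /x/ and /t/, so it deletes. → [sfhxtalno].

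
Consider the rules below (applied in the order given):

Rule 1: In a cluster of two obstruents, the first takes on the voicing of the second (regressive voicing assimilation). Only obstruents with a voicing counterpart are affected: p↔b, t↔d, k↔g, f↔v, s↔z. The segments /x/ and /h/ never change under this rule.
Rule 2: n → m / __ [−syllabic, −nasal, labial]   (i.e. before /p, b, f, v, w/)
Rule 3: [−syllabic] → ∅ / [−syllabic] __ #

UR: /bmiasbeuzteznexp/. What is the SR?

bmiazbeusteznex

Rule 1 (regressive voicing assimilation): /s/ precedes the voiced obstruent /b/, so it voices to [z] by assimilation. /z/ precedes the voiceless obstruent /t/, so it devoices to [s] by assimilation. /bmiasbeuzteznexp/ → bmiazbeusteznexp.
Rule 2 (nasal place assimilation): no segment meets the environment; /bmiazbeusteznexp/ is unchanged.
Rule 3 (final cluster simplification): /p/ is the second consonant of a word-final cluster /xp/, so it deletes. /bmiazbeusteznexp/ → bmiazbeusteznex.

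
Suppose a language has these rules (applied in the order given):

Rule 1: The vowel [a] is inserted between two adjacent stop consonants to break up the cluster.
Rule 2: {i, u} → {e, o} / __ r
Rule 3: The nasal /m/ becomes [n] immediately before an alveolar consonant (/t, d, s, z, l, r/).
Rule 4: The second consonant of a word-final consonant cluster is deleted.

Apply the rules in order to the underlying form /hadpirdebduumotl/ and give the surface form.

Rule 1 (stop-cluster a-epenthesis): /d/ and /p/ form a stop–stop cluster, so [a] is inserted between them. /b/ and /d/ form a stop–stop cluster, so [a] is inserted between them. /hadpirdebduumotl/ → hadapirdebaduumotl.
Rule 2 (pre-rhotic lowering): /i/ is a high vowel immediately before /r/, so it lowers to [e]. /hadapirdebaduumotl/ → hadaperdebaduumotl.
Rule 3 (nasal place assimilation): no segment meets the environment; /hadaperdebaduumotl/ is unchanged.
Rule 4 (final cluster simplification): /l/ is the second consonant of a word-final cluster /tl/, so it deletes. /hadaperdebaduumotl/ → hadaperdebaduumot.

hadaperdebaduumot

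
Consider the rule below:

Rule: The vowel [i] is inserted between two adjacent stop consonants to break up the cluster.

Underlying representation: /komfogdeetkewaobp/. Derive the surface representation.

/g/ and /d/ form a stop–stop cluster, so [i] is inserted between them.
/t/ and /k/ form a stop–stop cluster, so [i] is inserted between them.
/b/ and /p/ form a stop–stop cluster, so [i] is inserted between them.
Surface form: [komfogideetikewaobip].

komfogideetikewaobip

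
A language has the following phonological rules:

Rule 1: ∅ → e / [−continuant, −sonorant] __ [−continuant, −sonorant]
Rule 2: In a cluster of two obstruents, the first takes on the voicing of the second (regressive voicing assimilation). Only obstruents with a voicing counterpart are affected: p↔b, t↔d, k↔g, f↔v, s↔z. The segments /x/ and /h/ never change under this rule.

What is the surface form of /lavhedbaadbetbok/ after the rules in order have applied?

Rule 1 (stop-cluster e-epenthesis): /d/ and /b/ form a stop–stop cluster, so [e] is inserted between them. /d/ and /b/ form a stop–stop cluster, so [e] is inserted between them. /t/ and /b/ form a stop–stop cluster, so [e] is inserted between them. /lavhedbaadbetbok/ → lavhedebaadebetebok.
Rule 2 (regressive voicing assimilation): /v/ precedes the voiceless obstruent /h/, so it devoices to [f] by assimilation. /lavhedebaadebetebok/ → lafhedebaadebetebok.

lafhedebaadebetebok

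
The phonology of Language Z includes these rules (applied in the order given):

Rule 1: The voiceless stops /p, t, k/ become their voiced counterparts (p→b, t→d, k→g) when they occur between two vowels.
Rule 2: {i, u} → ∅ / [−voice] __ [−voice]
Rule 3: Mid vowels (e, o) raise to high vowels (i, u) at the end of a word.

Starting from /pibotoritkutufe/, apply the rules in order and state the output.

Rule 1 (intervocalic voicing): /t/ is a voiceless stop between vowels /o/ and /o/, so it voices to [d]. /t/ is a voiceless stop between vowels /u/ and /u/, so it voices to [d]. /pibotoritkutufe/ → pibodoritkudufe.
Rule 2 (high vowel syncope): no segment meets the environment; /pibodoritkudufe/ is unchanged.
Rule 3 (final vowel raising): /e/ is a mid vowel in word-final position, so it raises to [i]. /pibodoritkudufe/ → pibodoritkudufi.

pibodoritkudufi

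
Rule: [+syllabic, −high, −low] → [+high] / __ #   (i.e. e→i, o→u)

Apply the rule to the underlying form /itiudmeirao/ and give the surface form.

/o/ is a mid vowel in word-final position, so it raises to [u].
Surface form: [itiudmeirau].

itiudmeirau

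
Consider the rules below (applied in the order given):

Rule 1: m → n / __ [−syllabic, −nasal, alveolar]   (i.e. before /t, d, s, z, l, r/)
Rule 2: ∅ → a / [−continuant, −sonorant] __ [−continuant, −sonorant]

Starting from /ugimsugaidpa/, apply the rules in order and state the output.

Rule 1 (nasal place assimilation): /m/ precedes the alveolar consonant /s/, so it assimilates in place to [n]. /ugimsugaidpa/ → uginsugaidpa.
Rule 2 (stop-cluster a-epenthesis): /d/ and /p/ form a stop–stop cluster, so [a] is inserted between them. /uginsugaidpa/ → uginsugaidapa.

uginsugaidapa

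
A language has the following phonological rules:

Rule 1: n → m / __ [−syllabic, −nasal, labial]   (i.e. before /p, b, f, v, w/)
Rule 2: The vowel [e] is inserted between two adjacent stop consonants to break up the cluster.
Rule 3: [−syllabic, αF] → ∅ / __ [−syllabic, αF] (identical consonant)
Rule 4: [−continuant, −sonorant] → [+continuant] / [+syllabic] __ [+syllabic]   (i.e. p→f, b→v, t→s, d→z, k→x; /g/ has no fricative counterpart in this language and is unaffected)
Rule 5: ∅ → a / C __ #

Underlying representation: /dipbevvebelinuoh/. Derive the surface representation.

difevevevelinuoha

Rule 1 (nasal place assimilation): no segment meets the environment; /dipbevvebelinuoh/ is unchanged.
Rule 2 (stop-cluster e-epenthesis): /p/ and /b/ form a stop–stop cluster, so [e] is inserted between them. /dipbevvebelinuoh/ → dipebevvebelinuoh.
Rule 3 (degemination): /vv/ is a geminate; the first /v/ deletes. /dipebevvebelinuoh/ → dipebevebelinuoh.
Rule 4 (intervocalic spirantization): /p/ is a stop between vowels /i/ and /e/, so it spirantizes to the fricative [f]. /b/ is a stop between vowels /e/ and /e/, so it spirantizes to the fricative [v]. /b/ is a stop between vowels /e/ and /e/, so it spirantizes to the fricative [v]. /dipebevebelinuoh/ → difevevevelinuoh.
Rule 5 (final a-epenthesis): the form ends in the consonant /h/, so [a] is inserted word-finally. /difevevevelinuoh/ → difevevevelinuoha.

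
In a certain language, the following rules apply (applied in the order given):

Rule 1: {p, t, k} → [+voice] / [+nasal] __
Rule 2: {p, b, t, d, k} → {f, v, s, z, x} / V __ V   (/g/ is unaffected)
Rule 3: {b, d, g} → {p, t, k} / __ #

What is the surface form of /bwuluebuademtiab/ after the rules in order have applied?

bwuluevuazemdiap

Rule 1 (post-nasal voicing): /t/ is a voiceless stop immediately after the nasal /m/, so it voices to [d]. /bwuluebuademtiab/ → bwuluebuademdiab.
Rule 2 (intervocalic spirantization): /b/ is a stop between vowels /e/ and /u/, so it spirantizes to the fricative [v]. /d/ is a stop between vowels /a/ and /e/, so it spirantizes to the fricative [z]. /bwuluebuademdiab/ → bwuluevuazemdiab.
Rule 3 (final devoicing): /b/ is a voiced stop in word-final position, so it devoices to [p]. /bwuluevuazemdiab/ → bwuluevuazemdiap.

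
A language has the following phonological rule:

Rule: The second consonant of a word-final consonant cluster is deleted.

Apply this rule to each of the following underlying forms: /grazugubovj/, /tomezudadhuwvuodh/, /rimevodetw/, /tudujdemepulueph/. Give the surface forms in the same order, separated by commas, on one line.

/grazugubovj/: /j/ is the second consonant of a word-final cluster /vj/, so it deletes. → [grazugubov].
/tomezudadhuwvuodh/: /h/ is the second consonant of a word-final cluster /dh/, so it deletes. → [tomezudadhuwvuod].
/rimevodetw/: /w/ is the second consonant of a word-final cluster /tw/, so it deletes. → [rimevodet].
/tudujdemepulueph/: /h/ is the second consonant of a word-final cluster /ph/, so it deletes. → [tudujdemepuluep].

grazugubov, tomezudadhuwvuod, rimevodet, tudujdemepuluep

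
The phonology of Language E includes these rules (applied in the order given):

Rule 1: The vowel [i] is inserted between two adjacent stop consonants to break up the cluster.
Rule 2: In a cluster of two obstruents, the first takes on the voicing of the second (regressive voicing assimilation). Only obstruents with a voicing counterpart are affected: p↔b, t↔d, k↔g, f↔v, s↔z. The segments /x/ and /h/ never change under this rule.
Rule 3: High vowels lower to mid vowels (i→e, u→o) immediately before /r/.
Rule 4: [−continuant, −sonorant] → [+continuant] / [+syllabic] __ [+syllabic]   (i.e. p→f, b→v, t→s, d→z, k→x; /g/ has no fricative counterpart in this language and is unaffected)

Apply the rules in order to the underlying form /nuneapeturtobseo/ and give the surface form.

nuneafesortopseo

Rule 1 (stop-cluster i-epenthesis): no segment meets the environment; /nuneapeturtobseo/ is unchanged.
Rule 2 (regressive voicing assimilation): /b/ precedes the voiceless obstruent /s/, so it devoices to [p] by assimilation. /nuneapeturtobseo/ → nuneapeturtopseo.
Rule 3 (pre-rhotic lowering): /u/ is a high vowel immediately before /r/, so it lowers to [o]. /nuneapeturtopseo/ → nuneapetortopseo.
Rule 4 (intervocalic spirantization): /p/ is a stop between vowels /a/ and /e/, so it spirantizes to the fricative [f]. /t/ is a stop between vowels /e/ and /o/, so it spirantizes to the fricative [s]. /nuneapetortopseo/ → nuneafesortopseo.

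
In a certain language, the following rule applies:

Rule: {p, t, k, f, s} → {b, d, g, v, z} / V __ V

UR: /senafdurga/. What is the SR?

No segment of /senafdurga/ meets the structural description of the rule, so the form surfaces unchanged.

senafdurga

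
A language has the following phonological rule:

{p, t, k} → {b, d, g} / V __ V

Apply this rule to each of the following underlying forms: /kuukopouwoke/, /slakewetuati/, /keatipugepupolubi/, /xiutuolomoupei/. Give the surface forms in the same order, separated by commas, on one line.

kuugobouwoge, slageweduadi, keadibugebubolubi, xiuduolomoubei

/kuukopouwoke/: /k/ is a voiceless stop between vowels /u/ and /o/, so it voices to [g]. /p/ is a voiceless stop between vowels /o/ and /o/, so it voices to [b]. /k/ is a voiceless stop between vowels /o/ and /e/, so it voices to [g]. → [kuugobouwoge].
/slakewetuati/: /k/ is a voiceless stop between vowels /a/ and /e/, so it voices to [g]. /t/ is a voiceless stop between vowels /e/ and /u/, so it voices to [d]. /t/ is a voiceless stop between vowels /a/ and /i/, so it voices to [d]. → [slageweduadi].
/keatipugepupolubi/: /t/ is a voiceless stop between vowels /a/ and /i/, so it voices to [d]. /p/ is a voiceless stop between vowels /i/ and /u/, so it voices to [b]. /p/ is a voiceless stop between vowels /e/ and /u/, so it voices to [b]. /p/ is a voiceless stop between vowels /u/ and /o/, so it voices to [b]. → [keadibugebubolubi].
/xiutuolomoupei/: /t/ is a voiceless stop between vowels /u/ and /u/, so it voices to [d]. /p/ is a voiceless stop between vowels /u/ and /e/, so it voices to [b]. → [xiuduolomoubei].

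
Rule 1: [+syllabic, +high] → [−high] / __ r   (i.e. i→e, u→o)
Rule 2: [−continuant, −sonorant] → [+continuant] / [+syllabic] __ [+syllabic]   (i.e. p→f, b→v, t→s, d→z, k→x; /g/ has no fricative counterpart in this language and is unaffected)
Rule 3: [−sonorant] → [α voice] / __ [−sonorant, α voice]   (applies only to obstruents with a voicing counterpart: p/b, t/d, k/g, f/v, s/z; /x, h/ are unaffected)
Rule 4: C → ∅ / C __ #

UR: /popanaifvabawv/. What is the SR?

Rule 1 (pre-rhotic lowering): no segment meets the environment; /popanaifvabawv/ is unchanged.
Rule 2 (intervocalic spirantization): /p/ is a stop between vowels /o/ and /a/, so it spirantizes to the fricative [f]. /b/ is a stop between vowels /a/ and /a/, so it spirantizes to the fricative [v]. /popanaifvabawv/ → pofanaifvavawv.
Rule 3 (regressive voicing assimilation): /f/ precedes the voiced obstruent /v/, so it voices to [v] by assimilation. /pofanaifvavawv/ → pofanaivvavawv.
Rule 4 (final cluster simplification): /v/ is the second consonant of a word-final cluster /wv/, so it deletes. /pofanaivvavawv/ → pofanaivvavaw.

pofanaivvavaw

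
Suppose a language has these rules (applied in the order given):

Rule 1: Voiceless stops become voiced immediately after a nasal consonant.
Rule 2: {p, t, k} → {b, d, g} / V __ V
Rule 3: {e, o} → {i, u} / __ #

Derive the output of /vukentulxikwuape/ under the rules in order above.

vugendulxikwuabi

Rule 1 (post-nasal voicing): /t/ is a voiceless stop immediately after the nasal /n/, so it voices to [d]. /vukentulxikwuape/ → vukendulxikwuape.
Rule 2 (intervocalic voicing): /k/ is a voiceless stop between vowels /u/ and /e/, so it voices to [g]. /p/ is a voiceless stop between vowels /a/ and /e/, so it voices to [b]. /vukendulxikwuape/ → vugendulxikwuabe.
Rule 3 (final vowel raising): /e/ is a mid vowel in word-final position, so it raises to [i]. /vugendulxikwuabe/ → vugendulxikwuabi.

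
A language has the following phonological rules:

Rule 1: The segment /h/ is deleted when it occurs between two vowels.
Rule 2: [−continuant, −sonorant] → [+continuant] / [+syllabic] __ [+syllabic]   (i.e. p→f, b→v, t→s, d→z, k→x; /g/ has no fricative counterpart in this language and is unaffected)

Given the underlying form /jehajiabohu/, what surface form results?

jeajiavou

Rule 1 (intervocalic h-deletion): /h/ occurs between vowels /e/ and /a/, so it deletes. /h/ occurs between vowels /o/ and /u/, so it deletes. /jehajiabohu/ → jeajiabou.
Rule 2 (intervocalic spirantization): /b/ is a stop between vowels /a/ and /o/, so it spirantizes to the fricative [v]. /jeajiabou/ → jeajiavou.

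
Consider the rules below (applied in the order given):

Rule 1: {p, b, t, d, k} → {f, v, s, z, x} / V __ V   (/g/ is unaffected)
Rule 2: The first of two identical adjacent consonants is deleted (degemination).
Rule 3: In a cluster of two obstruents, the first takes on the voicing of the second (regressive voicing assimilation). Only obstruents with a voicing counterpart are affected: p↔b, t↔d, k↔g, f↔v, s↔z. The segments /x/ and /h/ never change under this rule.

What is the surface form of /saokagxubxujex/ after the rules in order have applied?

Rule 1 (intervocalic spirantization): /k/ is a stop between vowels /o/ and /a/, so it spirantizes to the fricative [x]. /saokagxubxujex/ → saoxagxubxujex.
Rule 2 (degemination): no segment meets the environment; /saoxagxubxujex/ is unchanged.
Rule 3 (regressive voicing assimilation): /g/ precedes the voiceless obstruent /x/, so it devoices to [k] by assimilation. /b/ precedes the voiceless obstruent /x/, so it devoices to [p] by assimilation. /saoxagxubxujex/ → saoxakxupxujex.

saoxakxupxujex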